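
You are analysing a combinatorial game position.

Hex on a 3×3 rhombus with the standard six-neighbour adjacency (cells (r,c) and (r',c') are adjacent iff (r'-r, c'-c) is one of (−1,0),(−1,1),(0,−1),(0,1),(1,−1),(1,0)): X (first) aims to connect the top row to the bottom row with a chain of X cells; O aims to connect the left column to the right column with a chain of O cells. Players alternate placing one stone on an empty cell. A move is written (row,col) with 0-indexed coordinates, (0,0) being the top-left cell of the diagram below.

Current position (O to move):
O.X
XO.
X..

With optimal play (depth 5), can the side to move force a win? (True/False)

O winning at [O.X/XO./X..]: False

[O.X/XO./X..] O move#1: (0,1):-1/OOX/XO./X..*, (1,2):-1/O.X/XOO/X.., (2,1):-1/O.X/XO./XO., (2,2):-1/O.X/XO./X.O
[OOX/XO./X..] X move#2: (1,2):+1/OOX/XOX/X..*, (2,1):-1/OOX/XO./XX., (2,2):-1/OOX/XO./X.X
[OOX/XOX/X..] O move#3: (2,1):-1/OOX/XOX/XO.*, (2,2):-1/OOX/XOX/X.O
[OOX/XOX/XO.] X move#4: (2,2):+1/OOX/XOX/XOX*
[OOX/XOX/XOX] end (terminal -1, O#5); searched O.X/XO./X.. to 5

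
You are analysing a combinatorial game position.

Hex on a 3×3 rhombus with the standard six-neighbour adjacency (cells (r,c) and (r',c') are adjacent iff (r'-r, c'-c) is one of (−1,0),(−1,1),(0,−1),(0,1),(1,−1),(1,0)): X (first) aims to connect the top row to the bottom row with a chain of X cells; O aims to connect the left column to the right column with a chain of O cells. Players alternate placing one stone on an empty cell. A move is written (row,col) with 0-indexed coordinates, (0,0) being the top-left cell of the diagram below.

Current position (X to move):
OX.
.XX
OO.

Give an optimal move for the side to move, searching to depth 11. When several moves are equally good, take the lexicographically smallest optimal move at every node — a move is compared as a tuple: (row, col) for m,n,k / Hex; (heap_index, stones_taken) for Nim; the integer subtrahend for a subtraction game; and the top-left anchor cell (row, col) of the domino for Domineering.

X's best at [OX./.XX/OO.]: (2,2)

p1 X@[OX./.XX/OO.]: (0,2)[OXX/.XX/OO.]-1 (1,0)[OX./XXX/OO.]-1 (2,2)[OX./.XX/OOX]+1*
p2 O@[OX./.XX/OOX] terminal -1; root [OX./.XX/OO.] d11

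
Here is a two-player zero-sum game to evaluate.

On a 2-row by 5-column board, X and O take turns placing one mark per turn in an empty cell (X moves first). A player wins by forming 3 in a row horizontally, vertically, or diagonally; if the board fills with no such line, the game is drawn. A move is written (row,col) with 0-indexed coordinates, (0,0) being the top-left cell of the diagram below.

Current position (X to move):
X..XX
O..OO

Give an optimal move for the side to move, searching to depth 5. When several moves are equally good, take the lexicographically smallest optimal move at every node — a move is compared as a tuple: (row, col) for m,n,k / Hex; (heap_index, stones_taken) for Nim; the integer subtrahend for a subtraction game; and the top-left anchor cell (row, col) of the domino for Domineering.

X's best at [X..XX/O..OO]: (0,2)

ply 1, X at X..XX/O..OO | (0,1)=-1→XX.XX/O..OO; (0,2)=+1→X.XXX/O..OO*; (1,1)=-1→X..XX/OX.OO; (1,2)=+0→X..XX/O.XOO
ply 2: X.XXX/O..OO is terminal -1 (O); from X..XX/O..OO depth 5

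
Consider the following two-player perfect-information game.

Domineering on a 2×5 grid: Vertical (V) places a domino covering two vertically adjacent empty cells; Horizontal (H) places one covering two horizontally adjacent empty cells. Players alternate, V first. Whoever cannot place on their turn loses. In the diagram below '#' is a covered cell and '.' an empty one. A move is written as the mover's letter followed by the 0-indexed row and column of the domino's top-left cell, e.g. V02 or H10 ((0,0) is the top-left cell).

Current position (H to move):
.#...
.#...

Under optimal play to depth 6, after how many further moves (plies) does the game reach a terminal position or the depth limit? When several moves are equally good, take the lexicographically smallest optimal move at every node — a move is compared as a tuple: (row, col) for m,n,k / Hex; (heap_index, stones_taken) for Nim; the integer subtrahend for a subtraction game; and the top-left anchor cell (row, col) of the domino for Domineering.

PV length from [.#.../.#...]: 4 plies

ply 1, H at .#.../.#... | H02=-1→.###./.#...*; H03=-1→.#.##/.#...; H12=-1→.#.../.###.; H13=-1→.#.../.#.##
ply 2, V at .###./.#... | V00=-1→####./##...; V04=+1→.####/.#..#*
ply 3, H at .####/.#..# | H12=-1→.####/.####*
ply 4, V at .####/.#### | V00=+1→#####/#####*
ply 5: #####/##### is terminal -1 (H); from .#.../.#... depth 6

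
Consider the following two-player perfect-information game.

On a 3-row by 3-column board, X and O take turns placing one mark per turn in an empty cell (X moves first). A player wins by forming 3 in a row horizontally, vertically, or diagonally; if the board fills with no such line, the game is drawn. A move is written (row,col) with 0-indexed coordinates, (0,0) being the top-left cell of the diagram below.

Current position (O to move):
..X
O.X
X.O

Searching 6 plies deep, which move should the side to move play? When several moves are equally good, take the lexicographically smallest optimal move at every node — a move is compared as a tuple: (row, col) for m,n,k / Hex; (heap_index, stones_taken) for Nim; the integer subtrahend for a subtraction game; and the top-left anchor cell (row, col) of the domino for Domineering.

O's best at [..X/O.X/X.O]: (1,1)

p1 O@[..X/O.X/X.O]: (0,0)[O.X/O.X/X.O]-1 (0,1)[.OX/O.X/X.O]-1 (1,1)[..X/OOX/X.O]+0* (2,1)[..X/O.X/XOO]-1
p2 X@[..X/OOX/X.O]: (0,0)[X.X/OOX/X.O]+0* (0,1)[.XX/OOX/X.O]-1 (2,1)[..X/OOX/XXO]-1
p3 O@[X.X/OOX/X.O]: (0,1)[XOX/OOX/X.O]+0* (2,1)[X.X/OOX/XOO]-1
p4 X@[XOX/OOX/X.O]: (2,1)[XOX/OOX/XXO]+0*
p5 O@[XOX/OOX/XXO] terminal +0; root [..X/O.X/X.O] d6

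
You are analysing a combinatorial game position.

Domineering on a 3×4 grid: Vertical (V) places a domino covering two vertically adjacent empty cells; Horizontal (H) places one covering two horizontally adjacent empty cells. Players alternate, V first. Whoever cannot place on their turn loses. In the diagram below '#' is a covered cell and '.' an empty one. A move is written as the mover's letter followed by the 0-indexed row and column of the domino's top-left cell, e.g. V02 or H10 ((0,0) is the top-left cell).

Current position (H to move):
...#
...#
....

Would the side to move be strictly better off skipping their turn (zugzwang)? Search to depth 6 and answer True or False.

zugzwang(...#/...#/...., H) = False

[...#/...#/....] H move#1: H00:-1/##.#/...#/...., H01:-1/.###/...#/...., H10:+1/...#/##.#/....*, H11:+1/...#/.###/...., H20:-1/...#/...#/##.., H21:-1/...#/...#/.##., H22:-1/...#/...#/..##
[...#/##.#/....] V move#2: V02:-1/..##/####/....*, V12:-1/...#/####/..#.
[..##/####/....] H move#3: H00:+1/####/####/....*, H20:+1/..##/####/##.., H21:+1/..##/####/.##., H22:+1/..##/####/..##
[####/####/....] end (terminal -1, V#4); searched ...#/...#/.... to 6
if H skipped the turn, V would face:
~ [...#/...#/....] V move#1: V00:-1/#..#/#..#/...., V01:+1/.#.#/.#.#/....*, V02:-1/..##/..##/...., V10:-1/...#/#..#/#..., V11:+1/...#/.#.#/.#.., V12:-1/...#/..##/..#.
~ [.#.#/.#.#/....] H move#2: H20:-1/.#.#/.#.#/##..*, H21:-1/.#.#/.#.#/.##., H22:-1/.#.#/.#.#/..##
~ [.#.#/.#.#/##..] V move#3: V00:+1/##.#/##.#/##..*, V02:+1/.###/.###/##.., V12:+1/.#.#/.###/###.
~ [##.#/##.#/##..] H move#4: H22:-1/##.#/##.#/####*
~ [##.#/##.#/####] V move#5: V02:+1/####/####/####*
~ [####/####/####] end (terminal -1, H#6); searched ...#/...#/.... to 6
compare (H): move=+1 vs pass=-1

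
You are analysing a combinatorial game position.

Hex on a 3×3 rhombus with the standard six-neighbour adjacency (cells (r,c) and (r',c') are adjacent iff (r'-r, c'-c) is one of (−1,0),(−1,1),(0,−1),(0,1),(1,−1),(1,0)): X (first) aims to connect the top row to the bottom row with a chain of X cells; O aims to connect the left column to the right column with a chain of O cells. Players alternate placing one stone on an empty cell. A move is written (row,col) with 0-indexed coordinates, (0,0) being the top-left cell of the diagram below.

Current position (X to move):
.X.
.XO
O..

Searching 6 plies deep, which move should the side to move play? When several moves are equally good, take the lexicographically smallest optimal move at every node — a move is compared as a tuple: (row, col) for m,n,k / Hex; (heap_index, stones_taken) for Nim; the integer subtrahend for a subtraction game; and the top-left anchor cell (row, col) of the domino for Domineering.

X's best at [.X./.XO/O..]: (2,1)

[.X./.XO/O..] X move#1: (0,0):-1/XX./.XO/O.., (0,2):-1/.XX/.XO/O.., (1,0):-1/.X./XXO/O.., (2,1):+1/.X./.XO/OX.*, (2,2):-1/.X./.XO/O.X
[.X./.XO/OX.] end (terminal -1, O#2); searched .X./.XO/O.. to 6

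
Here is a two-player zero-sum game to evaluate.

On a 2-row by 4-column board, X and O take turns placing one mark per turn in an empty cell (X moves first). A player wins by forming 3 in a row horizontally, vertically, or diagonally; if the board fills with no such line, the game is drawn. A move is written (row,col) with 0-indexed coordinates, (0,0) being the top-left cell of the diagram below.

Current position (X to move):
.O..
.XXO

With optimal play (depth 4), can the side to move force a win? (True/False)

ply 1, X at .O../.XXO | (0,0)=+0→XO../.XXO; (0,2)=+0→.OX./.XXO; (0,3)=+0→.O.X/.XXO; (1,0)=+1→.O../XXXO*
ply 2: .O../XXXO is terminal -1 (O); from .O../.XXO depth 4

X winning at [.O../.XXO]: True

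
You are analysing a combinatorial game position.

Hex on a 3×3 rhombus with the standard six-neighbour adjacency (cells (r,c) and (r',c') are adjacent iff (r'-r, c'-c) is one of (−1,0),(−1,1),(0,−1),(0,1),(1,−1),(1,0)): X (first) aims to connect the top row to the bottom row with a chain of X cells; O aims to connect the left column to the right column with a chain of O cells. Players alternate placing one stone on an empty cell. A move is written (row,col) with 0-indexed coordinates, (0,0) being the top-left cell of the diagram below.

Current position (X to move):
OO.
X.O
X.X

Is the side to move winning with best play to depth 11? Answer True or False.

X winning at [OO./X.O/X.X]: False

[OO./X.O/X.X] X move#1: (0,2):-1/OOX/X.O/X.X*, (1,1):-1/OO./XXO/X.X, (2,1):-1/OO./X.O/XXX
[OOX/X.O/X.X] O move#2: (1,1):+1/OOX/XOO/X.X*, (2,1):-1/OOX/X.O/XOX
[OOX/XOO/X.X] end (terminal -1, X#3); searched OO./X.O/X.X to 11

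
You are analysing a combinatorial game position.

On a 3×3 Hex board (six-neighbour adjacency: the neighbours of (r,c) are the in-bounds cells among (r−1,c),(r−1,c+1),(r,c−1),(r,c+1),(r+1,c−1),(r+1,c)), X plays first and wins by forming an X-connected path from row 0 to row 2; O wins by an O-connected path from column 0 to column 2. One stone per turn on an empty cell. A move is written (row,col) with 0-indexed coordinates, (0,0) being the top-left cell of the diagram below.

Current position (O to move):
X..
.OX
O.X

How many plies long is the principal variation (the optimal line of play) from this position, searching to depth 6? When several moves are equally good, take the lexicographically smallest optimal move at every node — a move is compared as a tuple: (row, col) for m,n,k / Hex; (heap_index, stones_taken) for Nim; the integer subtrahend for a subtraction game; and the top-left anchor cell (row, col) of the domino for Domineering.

PV length from [X../.OX/O.X]: 1 ply

[X../.OX/O.X] O move#1: (0,1):-1/XO./.OX/O.X, (0,2):+1/X.O/.OX/O.X*, (1,0):-1/X../OOX/O.X, (2,1):-1/X../.OX/OOX
[X.O/.OX/O.X] end (terminal -1, X#2); searched X../.OX/O.X to 6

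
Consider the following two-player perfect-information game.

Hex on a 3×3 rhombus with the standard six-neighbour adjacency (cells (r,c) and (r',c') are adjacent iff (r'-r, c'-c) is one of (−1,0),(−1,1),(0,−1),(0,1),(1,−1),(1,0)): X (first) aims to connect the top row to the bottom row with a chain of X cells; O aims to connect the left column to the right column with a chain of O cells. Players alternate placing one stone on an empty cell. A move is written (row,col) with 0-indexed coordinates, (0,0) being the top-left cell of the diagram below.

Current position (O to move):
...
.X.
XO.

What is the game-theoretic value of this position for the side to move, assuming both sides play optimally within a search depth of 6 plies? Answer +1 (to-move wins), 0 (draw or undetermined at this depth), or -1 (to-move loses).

value(.../.X./XO., O) = -1

[.../.X./XO.] O move#1: (0,0):-1/O../.X./XO.*, (0,1):-1/.O./.X./XO., (0,2):-1/..O/.X./XO., (1,0):-1/.../OX./XO., (1,2):-1/.../.XO/XO., (2,2):-1/.../.X./XOO
[O../.X./XO.] X move#2: (0,1):+1/OX./.X./XO.*, (0,2):+1/O.X/.X./XO., (1,0):+1/O../XX./XO., (1,2):+1/O../.XX/XO., (2,2):+1/O../.X./XOX
[OX./.X./XO.] end (terminal -1, O#3); searched .../.X./XO. to 6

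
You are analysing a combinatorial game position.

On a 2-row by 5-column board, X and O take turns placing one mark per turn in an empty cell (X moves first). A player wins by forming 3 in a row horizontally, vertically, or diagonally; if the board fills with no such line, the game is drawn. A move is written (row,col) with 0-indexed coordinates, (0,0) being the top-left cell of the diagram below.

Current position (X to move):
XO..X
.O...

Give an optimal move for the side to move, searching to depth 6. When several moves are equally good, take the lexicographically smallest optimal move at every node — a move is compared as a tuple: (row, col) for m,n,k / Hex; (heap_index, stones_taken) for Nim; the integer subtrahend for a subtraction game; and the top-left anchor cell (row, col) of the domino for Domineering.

ply 1, X at XO..X/.O... | (0,2)=+0→XOX.X/.O...*; (0,3)=+0→XO.XX/.O...; (1,0)=+0→XO..X/XO...; (1,2)=+0→XO..X/.OX..; (1,3)=+0→XO..X/.O.X.; (1,4)=-1→XO..X/.O..X
ply 2, O at XOX.X/.O... | (0,3)=+0→XOXOX/.O...*; (1,0)=-1→XOX.X/OO...; (1,2)=-1→XOX.X/.OO..; (1,3)=-1→XOX.X/.O.O.; (1,4)=-1→XOX.X/.O..O
ply 3, X at XOXOX/.O... | (1,0)=+0→XOXOX/XO...*; (1,2)=+0→XOXOX/.OX..; (1,3)=+0→XOXOX/.O.X.; (1,4)=-1→XOXOX/.O..X
ply 4, O at XOXOX/XO... | (1,2)=+0→XOXOX/XOO..*; (1,3)=+0→XOXOX/XO.O.; (1,4)=+0→XOXOX/XO..O
ply 5, X at XOXOX/XOO.. | (1,3)=+0→XOXOX/XOOX.*; (1,4)=-1→XOXOX/XOO.X
ply 6, O at XOXOX/XOOX. | (1,4)=+0→XOXOX/XOOXO*
ply 7: XOXOX/XOOXO is terminal +0 (X); from XO..X/.O... depth 6

X's best at [XO..X/.O...]: (0,2)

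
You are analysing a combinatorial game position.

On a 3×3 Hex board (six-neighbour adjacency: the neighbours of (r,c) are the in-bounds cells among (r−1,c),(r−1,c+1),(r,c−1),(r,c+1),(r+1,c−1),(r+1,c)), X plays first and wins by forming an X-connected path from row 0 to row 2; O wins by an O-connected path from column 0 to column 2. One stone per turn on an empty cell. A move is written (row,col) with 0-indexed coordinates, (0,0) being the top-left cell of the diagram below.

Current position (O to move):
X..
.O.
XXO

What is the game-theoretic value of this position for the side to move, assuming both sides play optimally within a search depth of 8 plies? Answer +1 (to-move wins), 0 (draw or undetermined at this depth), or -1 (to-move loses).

value(X../.O./XXO, O) = +1

[X../.O./XXO] O move#1: (0,1):-1/XO./.O./XXO, (0,2):-1/X.O/.O./XXO, (1,0):+1/X../OO./XXO*, (1,2):-1/X../.OO/XXO
[X../OO./XXO] X move#2: (0,1):-1/XX./OO./XXO*, (0,2):-1/X.X/OO./XXO, (1,2):-1/X../OOX/XXO
[XX./OO./XXO] O move#3: (0,2):+1/XXO/OO./XXO*, (1,2):+1/XX./OOO/XXO
[XXO/OO./XXO] end (terminal -1, X#4); searched X../.O./XXO to 8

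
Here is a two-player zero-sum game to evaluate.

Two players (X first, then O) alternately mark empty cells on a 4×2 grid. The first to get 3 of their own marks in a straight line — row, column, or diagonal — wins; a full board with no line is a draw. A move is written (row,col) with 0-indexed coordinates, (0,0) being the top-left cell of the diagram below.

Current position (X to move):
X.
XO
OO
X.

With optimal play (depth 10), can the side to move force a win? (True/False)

ply 1, X at X./XO/OO/X. | (0,1)=-1→XX/XO/OO/X.*; (3,1)=-1→X./XO/OO/XX
ply 2, O at XX/XO/OO/X. | (3,1)=+1→XX/XO/OO/XO*
ply 3: XX/XO/OO/XO is terminal -1 (X); from X./XO/OO/X. depth 10

X winning at [X./XO/OO/X.]: False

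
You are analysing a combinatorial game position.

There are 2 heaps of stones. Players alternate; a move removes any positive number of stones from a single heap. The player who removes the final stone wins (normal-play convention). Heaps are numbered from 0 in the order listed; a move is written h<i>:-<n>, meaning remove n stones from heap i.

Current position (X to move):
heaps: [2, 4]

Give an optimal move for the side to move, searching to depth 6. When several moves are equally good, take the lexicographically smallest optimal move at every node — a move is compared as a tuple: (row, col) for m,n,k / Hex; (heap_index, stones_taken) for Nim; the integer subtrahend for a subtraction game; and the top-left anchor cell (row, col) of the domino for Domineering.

p1 X@[(2,4)]: h0:-1[(1,4)]-1 h0:-2[(0,4)]-1 h1:-1[(2,3)]-1 h1:-2[(2,2)]+1* h1:-3[(2,1)]-1 h1:-4[(2,0)]-1
p2 O@[(2,2)]: h0:-1[(1,2)]-1* h0:-2[(0,2)]-1 h1:-1[(2,1)]-1 h1:-2[(2,0)]-1
p3 X@[(1,2)]: h0:-1[(0,2)]-1 h1:-1[(1,1)]+1* h1:-2[(1,0)]-1
p4 O@[(1,1)]: h0:-1[(0,1)]-1* h1:-1[(1,0)]-1
p5 X@[(0,1)]: h1:-1[(0,0)]+1*
p6 O@[(0,0)] terminal -1; root [(2,4)] d6

X's best at [(2,4)]: h1:-2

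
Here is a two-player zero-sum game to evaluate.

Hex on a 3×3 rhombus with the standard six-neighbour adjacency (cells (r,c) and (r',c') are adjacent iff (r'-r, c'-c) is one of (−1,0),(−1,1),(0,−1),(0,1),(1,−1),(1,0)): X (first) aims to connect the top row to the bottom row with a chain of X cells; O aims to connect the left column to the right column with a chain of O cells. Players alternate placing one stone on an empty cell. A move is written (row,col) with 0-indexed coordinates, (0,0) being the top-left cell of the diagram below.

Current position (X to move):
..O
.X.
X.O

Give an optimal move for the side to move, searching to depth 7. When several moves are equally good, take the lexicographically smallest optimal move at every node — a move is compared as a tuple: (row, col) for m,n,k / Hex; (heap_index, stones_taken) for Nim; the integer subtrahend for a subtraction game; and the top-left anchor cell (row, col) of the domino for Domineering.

X's best at [..O/.X./X.O]: (0,0)

[..O/.X./X.O] X move#1: (0,0):+1/X.O/.X./X.O*, (0,1):+1/.XO/.X./X.O, (1,0):+1/..O/XX./X.O, (1,2):-1/..O/.XX/X.O, (2,1):-1/..O/.X./XXO
[X.O/.X./X.O] O move#2: (0,1):-1/XOO/.X./X.O*, (1,0):-1/X.O/OX./X.O, (1,2):-1/X.O/.XO/X.O, (2,1):-1/X.O/.X./XOO
[XOO/.X./X.O] X move#3: (1,0):+1/XOO/XX./X.O*, (1,2):-1/XOO/.XX/X.O, (2,1):-1/XOO/.X./XXO
[XOO/XX./X.O] end (terminal -1, O#4); searched ..O/.X./X.O to 7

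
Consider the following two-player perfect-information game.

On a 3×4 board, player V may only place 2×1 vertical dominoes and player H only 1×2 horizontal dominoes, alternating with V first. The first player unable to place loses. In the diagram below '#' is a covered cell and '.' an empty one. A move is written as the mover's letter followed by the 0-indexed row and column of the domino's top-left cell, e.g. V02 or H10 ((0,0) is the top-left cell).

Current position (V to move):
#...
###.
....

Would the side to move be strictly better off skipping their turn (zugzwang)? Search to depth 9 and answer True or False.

zugzwang(#.../###./...., V) = False

[#.../###./....] V move#1: V03:-1/#..#/####/....*, V13:-1/#.../####/...#
[#..#/####/....] H move#2: H01:+1/####/####/....*, H20:+1/#..#/####/##.., H21:+1/#..#/####/.##., H22:+1/#..#/####/..##
[####/####/....] end (terminal -1, V#3); searched #.../###./.... to 9
pass branch (H moves first from the same position):
  | [#.../###./....] H move#1: H01:+1/###./###./....*, H02:+1/#.##/###./...., H20:+1/#.../###./##.., H21:+1/#.../###./.##., H22:+1/#.../###./..##
  | [###./###./....] V move#2: V03:-1/####/####/....*, V13:-1/###./####/...#
  | [####/####/....] H move#3: H20:+1/####/####/##..*, H21:+1/####/####/.##., H22:+1/####/####/..##
  | [####/####/##..] end (terminal -1, V#4); searched #.../###./.... to 9
V moving scores -1; V passing scores -1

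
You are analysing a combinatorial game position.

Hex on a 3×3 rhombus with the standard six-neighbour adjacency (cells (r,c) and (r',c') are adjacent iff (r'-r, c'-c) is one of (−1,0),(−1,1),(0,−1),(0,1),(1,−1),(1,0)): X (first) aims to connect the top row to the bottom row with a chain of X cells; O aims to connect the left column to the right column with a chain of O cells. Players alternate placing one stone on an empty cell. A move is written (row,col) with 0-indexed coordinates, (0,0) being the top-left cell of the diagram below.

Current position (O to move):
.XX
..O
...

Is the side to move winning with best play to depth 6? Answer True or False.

[.XX/..O/...] O move#1: (0,0):-1/OXX/..O/..., (1,0):-1/.XX/O.O/..., (1,1):+1/.XX/.OO/...*, (2,0):+1/.XX/..O/O.., (2,1):-1/.XX/..O/.O., (2,2):-1/.XX/..O/..O
[.XX/.OO/...] X move#2: (0,0):-1/XXX/.OO/...*, (1,0):-1/.XX/XOO/..., (2,0):-1/.XX/.OO/X.., (2,1):-1/.XX/.OO/.X., (2,2):-1/.XX/.OO/..X
[XXX/.OO/...] O move#3: (1,0):+1/XXX/OOO/...*, (2,0):+1/XXX/.OO/O.., (2,1):+1/XXX/.OO/.O., (2,2):+1/XXX/.OO/..O
[XXX/OOO/...] end (terminal -1, X#4); searched .XX/..O/... to 6

O winning at [.XX/..O/...]: True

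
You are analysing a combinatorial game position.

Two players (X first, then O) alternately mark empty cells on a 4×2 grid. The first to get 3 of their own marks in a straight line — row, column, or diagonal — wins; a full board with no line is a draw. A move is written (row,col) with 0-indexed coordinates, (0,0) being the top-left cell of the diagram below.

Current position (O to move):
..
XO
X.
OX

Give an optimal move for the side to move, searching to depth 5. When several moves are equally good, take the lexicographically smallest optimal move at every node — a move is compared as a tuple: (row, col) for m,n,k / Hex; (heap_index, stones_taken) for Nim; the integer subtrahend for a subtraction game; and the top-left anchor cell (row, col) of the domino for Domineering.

O's best at [../XO/X./OX]: (0,0)

ply 1, O at ../XO/X./OX | (0,0)=+0→O./XO/X./OX*; (0,1)=-1→.O/XO/X./OX; (2,1)=-1→../XO/XO/OX
ply 2, X at O./XO/X./OX | (0,1)=+0→OX/XO/X./OX*; (2,1)=+0→O./XO/XX/OX
ply 3, O at OX/XO/X./OX | (2,1)=+0→OX/XO/XO/OX*
ply 4: OX/XO/XO/OX is terminal +0 (X); from ../XO/X./OX depth 5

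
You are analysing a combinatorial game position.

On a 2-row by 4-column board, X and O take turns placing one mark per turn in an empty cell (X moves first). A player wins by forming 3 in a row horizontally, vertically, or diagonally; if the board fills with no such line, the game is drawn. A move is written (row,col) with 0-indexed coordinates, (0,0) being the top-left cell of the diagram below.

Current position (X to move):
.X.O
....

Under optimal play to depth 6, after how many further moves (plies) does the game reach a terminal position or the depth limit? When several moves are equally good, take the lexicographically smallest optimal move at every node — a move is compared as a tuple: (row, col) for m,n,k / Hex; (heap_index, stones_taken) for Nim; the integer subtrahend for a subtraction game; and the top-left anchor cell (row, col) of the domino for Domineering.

PV length from [.X.O/....]: 6 plies

ply 1, X at .X.O/.... | (0,0)=+0→XX.O/....*; (0,2)=+0→.XXO/....; (1,0)=+0→.X.O/X...; (1,1)=+0→.X.O/.X..; (1,2)=+0→.X.O/..X.; (1,3)=+0→.X.O/...X
ply 2, O at XX.O/.... | (0,2)=+0→XXOO/....*; (1,0)=-1→XX.O/O...; (1,1)=-1→XX.O/.O..; (1,2)=-1→XX.O/..O.; (1,3)=-1→XX.O/...O
ply 3, X at XXOO/.... | (1,0)=+0→XXOO/X...*; (1,1)=+0→XXOO/.X..; (1,2)=+0→XXOO/..X.; (1,3)=+0→XXOO/...X
ply 4, O at XXOO/X... | (1,1)=+0→XXOO/XO..*; (1,2)=+0→XXOO/X.O.; (1,3)=+0→XXOO/X..O
ply 5, X at XXOO/XO.. | (1,2)=+0→XXOO/XOX.*; (1,3)=+0→XXOO/XO.X
ply 6, O at XXOO/XOX. | (1,3)=+0→XXOO/XOXO*
ply 7: XXOO/XOXO is terminal +0 (X); from .X.O/.... depth 6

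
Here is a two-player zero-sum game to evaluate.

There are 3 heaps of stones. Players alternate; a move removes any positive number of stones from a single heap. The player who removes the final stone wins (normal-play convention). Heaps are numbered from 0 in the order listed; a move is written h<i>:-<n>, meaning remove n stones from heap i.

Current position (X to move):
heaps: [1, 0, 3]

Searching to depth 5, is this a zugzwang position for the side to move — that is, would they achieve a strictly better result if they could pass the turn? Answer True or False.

zugzwang((1,0,3), X) = False

p1 X@[(1,0,3)]: h0:-1[(0,0,3)]-1 h2:-1[(1,0,2)]-1 h2:-2[(1,0,1)]+1* h2:-3[(1,0,0)]-1
p2 O@[(1,0,1)]: h0:-1[(0,0,1)]-1* h2:-1[(1,0,0)]-1
p3 X@[(0,0,1)]: h2:-1[(0,0,0)]+1*
p4 O@[(0,0,0)] terminal -1; root [(1,0,3)] d5
pass branch (O moves first from the same position):
  | p1 O@[(1,0,3)]: h0:-1[(0,0,3)]-1 h2:-1[(1,0,2)]-1 h2:-2[(1,0,1)]+1* h2:-3[(1,0,0)]-1
  | p2 X@[(1,0,1)]: h0:-1[(0,0,1)]-1* h2:-1[(1,0,0)]-1
  | p3 O@[(0,0,1)]: h2:-1[(0,0,0)]+1*
  | p4 X@[(0,0,0)] terminal -1; root [(1,0,3)] d5
X moving scores +1; X passing scores -1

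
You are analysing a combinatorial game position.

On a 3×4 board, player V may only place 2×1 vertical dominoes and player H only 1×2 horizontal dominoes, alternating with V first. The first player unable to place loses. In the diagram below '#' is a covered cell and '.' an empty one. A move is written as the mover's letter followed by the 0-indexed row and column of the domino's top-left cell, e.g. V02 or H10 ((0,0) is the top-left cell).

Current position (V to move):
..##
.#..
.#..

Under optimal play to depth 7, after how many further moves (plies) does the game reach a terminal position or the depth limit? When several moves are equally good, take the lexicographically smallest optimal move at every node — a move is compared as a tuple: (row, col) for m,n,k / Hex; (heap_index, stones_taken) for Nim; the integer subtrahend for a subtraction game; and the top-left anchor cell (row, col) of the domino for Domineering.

PV length from [..##/.#../.#..]: 3 plies

[..##/.#../.#..] V move#1: V00:-1/#.##/##../.#.., V10:-1/..##/##../##.., V12:+1/..##/.##./.##.*, V13:+1/..##/.#.#/.#.#
[..##/.##./.##.] H move#2: H00:-1/####/.##./.##.*
[####/.##./.##.] V move#3: V10:+1/####/###./###.*, V13:+1/####/.###/.###
[####/###./###.] end (terminal -1, H#4); searched ..##/.#../.#.. to 7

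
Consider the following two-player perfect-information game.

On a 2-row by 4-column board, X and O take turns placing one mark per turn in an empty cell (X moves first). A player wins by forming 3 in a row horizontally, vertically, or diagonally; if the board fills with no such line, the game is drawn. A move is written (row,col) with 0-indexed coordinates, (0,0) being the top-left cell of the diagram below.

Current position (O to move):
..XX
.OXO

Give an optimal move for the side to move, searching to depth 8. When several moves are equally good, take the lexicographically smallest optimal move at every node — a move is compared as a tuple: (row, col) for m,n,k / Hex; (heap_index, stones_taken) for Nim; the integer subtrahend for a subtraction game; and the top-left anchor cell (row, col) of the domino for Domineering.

p1 O@[..XX/.OXO]: (0,0)[O.XX/.OXO]-1 (0,1)[.OXX/.OXO]+0* (1,0)[..XX/OOXO]-1
p2 X@[.OXX/.OXO]: (0,0)[XOXX/.OXO]+0* (1,0)[.OXX/XOXO]+0
p3 O@[XOXX/.OXO]: (1,0)[XOXX/OOXO]+0*
p4 X@[XOXX/OOXO] terminal +0; root [..XX/.OXO] d8

O's best at [..XX/.OXO]: (0,1)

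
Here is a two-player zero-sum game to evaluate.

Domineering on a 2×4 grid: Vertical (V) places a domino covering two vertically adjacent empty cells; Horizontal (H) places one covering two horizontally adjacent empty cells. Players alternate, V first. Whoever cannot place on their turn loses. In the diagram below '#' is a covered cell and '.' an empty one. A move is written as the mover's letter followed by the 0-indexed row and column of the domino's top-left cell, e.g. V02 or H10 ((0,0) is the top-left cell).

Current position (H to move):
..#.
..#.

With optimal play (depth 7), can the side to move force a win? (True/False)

H winning at [..#./..#.]: True

p1 H@[..#./..#.]: H00[###./..#.]+1* H10[..#./###.]+1
p2 V@[###./..#.]: V03[####/..##]-1*
p3 H@[####/..##]: H10[####/####]+1*
p4 V@[####/####] terminal -1; root [..#./..#.] d7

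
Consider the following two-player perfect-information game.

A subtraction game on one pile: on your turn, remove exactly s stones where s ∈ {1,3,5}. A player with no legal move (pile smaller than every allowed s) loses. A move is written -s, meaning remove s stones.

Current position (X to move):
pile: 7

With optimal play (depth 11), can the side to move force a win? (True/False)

X winning at [7]: True

p1 X@[7]: -1[6]+1* -3[4]+1 -5[2]+1
p2 O@[6]: -1[5]-1* -3[3]-1 -5[1]-1
p3 X@[5]: -1[4]+1* -3[2]+1 -5[0]+1
p4 O@[4]: -1[3]-1* -3[1]-1
p5 X@[3]: -1[2]+1* -3[0]+1
p6 O@[2]: -1[1]-1*
p7 X@[1]: -1[0]+1*
p8 O@[0] terminal -1; root [7] d11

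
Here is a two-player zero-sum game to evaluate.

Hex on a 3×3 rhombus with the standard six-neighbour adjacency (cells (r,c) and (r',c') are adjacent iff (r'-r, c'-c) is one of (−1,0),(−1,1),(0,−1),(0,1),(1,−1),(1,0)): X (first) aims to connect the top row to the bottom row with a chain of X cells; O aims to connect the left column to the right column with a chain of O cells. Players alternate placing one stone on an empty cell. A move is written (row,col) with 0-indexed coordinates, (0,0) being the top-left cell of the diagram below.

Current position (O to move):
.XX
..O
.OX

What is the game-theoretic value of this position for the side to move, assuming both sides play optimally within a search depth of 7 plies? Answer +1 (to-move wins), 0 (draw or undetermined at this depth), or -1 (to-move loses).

ply 1, O at .XX/..O/.OX | (0,0)=-1→OXX/..O/.OX; (1,0)=+1→.XX/O.O/.OX*; (1,1)=+1→.XX/.OO/.OX; (2,0)=+1→.XX/..O/OOX
ply 2, X at .XX/O.O/.OX | (0,0)=-1→XXX/O.O/.OX*; (1,1)=-1→.XX/OXO/.OX; (2,0)=-1→.XX/O.O/XOX
ply 3, O at XXX/O.O/.OX | (1,1)=+1→XXX/OOO/.OX*; (2,0)=+1→XXX/O.O/OOX
ply 4: XXX/OOO/.OX is terminal -1 (X); from .XX/..O/.OX depth 7

value(.XX/..O/.OX, O) = +1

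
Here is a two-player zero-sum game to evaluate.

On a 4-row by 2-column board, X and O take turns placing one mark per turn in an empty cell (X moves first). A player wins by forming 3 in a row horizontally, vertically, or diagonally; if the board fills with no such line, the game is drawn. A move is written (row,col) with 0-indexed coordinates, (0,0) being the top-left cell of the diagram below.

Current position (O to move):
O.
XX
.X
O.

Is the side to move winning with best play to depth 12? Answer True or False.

[O./XX/.X/O.] O move#1: (0,1):-1/OO/XX/.X/O.*, (2,0):-1/O./XX/OX/O., (3,1):-1/O./XX/.X/OO
[OO/XX/.X/O.] X move#2: (2,0):+0/OO/XX/XX/O., (3,1):+1/OO/XX/.X/OX*
[OO/XX/.X/OX] end (terminal -1, O#3); searched O./XX/.X/O. to 12

O winning at [O./XX/.X/O.]: False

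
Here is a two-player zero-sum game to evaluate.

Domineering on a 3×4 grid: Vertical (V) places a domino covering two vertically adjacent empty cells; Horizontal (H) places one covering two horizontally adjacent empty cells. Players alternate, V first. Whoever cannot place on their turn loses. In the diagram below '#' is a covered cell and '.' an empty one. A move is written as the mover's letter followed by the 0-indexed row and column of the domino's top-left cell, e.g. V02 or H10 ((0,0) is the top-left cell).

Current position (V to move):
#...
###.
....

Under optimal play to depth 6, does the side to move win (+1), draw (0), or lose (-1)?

value(#.../###./...., V) = -1

p1 V@[#.../###./....]: V03[#..#/####/....]-1* V13[#.../####/...#]-1
p2 H@[#..#/####/....]: H01[####/####/....]+1* H20[#..#/####/##..]+1 H21[#..#/####/.##.]+1 H22[#..#/####/..##]+1
p3 V@[####/####/....] terminal -1; root [#.../###./....] d6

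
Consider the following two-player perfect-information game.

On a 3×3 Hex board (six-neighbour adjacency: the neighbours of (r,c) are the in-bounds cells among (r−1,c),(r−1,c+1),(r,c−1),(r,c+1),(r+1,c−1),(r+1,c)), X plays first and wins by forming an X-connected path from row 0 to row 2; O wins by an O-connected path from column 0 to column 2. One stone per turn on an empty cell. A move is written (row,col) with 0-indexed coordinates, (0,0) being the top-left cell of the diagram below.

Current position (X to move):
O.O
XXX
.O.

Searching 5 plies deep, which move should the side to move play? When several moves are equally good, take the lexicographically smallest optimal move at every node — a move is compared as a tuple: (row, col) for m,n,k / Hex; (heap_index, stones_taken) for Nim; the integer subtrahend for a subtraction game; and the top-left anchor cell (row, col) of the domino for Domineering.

X's best at [O.O/XXX/.O.]: (0,1)

[O.O/XXX/.O.] X move#1: (0,1):+1/OXO/XXX/.O.*, (2,0):-1/O.O/XXX/XO., (2,2):-1/O.O/XXX/.OX
[OXO/XXX/.O.] O move#2: (2,0):-1/OXO/XXX/OO.*, (2,2):-1/OXO/XXX/.OO
[OXO/XXX/OO.] X move#3: (2,2):+1/OXO/XXX/OOX*
[OXO/XXX/OOX] end (terminal -1, O#4); searched O.O/XXX/.O. to 5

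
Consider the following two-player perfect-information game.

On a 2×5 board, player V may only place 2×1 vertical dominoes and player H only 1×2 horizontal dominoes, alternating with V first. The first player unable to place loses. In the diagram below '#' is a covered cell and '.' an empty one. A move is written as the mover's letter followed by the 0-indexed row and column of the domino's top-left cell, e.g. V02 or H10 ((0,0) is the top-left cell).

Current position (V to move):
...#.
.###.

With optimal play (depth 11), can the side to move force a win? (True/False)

V winning at [...#./.###.]: True

ply 1, V at ...#./.###. | V00=+1→#..#./####.*; V04=-1→...##/.####
ply 2, H at #..#./####. | H01=-1→####./####.*
ply 3, V at ####./####. | V04=+1→#####/#####*
ply 4: #####/##### is terminal -1 (H); from ...#./.###. depth 11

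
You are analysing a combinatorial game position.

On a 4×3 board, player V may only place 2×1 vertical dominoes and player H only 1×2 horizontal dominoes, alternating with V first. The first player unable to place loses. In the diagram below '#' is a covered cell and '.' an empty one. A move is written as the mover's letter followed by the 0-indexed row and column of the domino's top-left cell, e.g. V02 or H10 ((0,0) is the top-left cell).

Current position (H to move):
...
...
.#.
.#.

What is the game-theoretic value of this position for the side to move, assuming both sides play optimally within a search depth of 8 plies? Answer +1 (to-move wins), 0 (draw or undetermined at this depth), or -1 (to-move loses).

value(.../.../.#./.#., H) = -1

p1 H@[.../.../.#./.#.]: H00[##./.../.#./.#.]-1* H01[.##/.../.#./.#.]-1 H10[.../##./.#./.#.]-1 H11[.../.##/.#./.#.]-1
p2 V@[##./.../.#./.#.]: V02[###/..#/.#./.#.]+1* V10[##./#../##./.#.]+1 V12[##./..#/.##/.#.]+1 V20[##./.../##./##.]+1 V22[##./.../.##/.##]+1
p3 H@[###/..#/.#./.#.]: H10[###/###/.#./.#.]-1*
p4 V@[###/###/.#./.#.]: V20[###/###/##./##.]+1* V22[###/###/.##/.##]+1
p5 H@[###/###/##./##.] terminal -1; root [.../.../.#./.#.] d8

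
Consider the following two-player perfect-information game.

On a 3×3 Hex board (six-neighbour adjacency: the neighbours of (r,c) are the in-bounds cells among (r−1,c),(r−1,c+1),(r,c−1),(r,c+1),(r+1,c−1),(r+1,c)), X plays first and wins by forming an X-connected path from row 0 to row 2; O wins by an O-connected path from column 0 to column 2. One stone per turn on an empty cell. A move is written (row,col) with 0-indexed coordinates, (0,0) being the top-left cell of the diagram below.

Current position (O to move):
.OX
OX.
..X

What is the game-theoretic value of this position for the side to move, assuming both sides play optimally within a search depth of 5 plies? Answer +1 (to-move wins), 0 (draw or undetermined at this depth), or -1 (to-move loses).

value(.OX/OX./..X, O) = -1

p1 O@[.OX/OX./..X]: (0,0)[OOX/OX./..X]-1* (1,2)[.OX/OXO/..X]-1 (2,0)[.OX/OX./O.X]-1 (2,1)[.OX/OX./.OX]-1
p2 X@[OOX/OX./..X]: (1,2)[OOX/OXX/..X]+1* (2,0)[OOX/OX./X.X]+1 (2,1)[OOX/OX./.XX]+1
p3 O@[OOX/OXX/..X] terminal -1; root [.OX/OX./..X] d5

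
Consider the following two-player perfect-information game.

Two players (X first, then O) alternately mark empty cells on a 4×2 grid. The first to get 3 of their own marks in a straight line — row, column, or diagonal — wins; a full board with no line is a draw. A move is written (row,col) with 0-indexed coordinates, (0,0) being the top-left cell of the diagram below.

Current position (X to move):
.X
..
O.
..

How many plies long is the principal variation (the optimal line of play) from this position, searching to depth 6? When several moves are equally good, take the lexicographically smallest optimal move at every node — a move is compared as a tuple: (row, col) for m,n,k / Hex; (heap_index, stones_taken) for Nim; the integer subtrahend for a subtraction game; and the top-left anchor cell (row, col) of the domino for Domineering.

PV length from [.X/../O./..]: 6 plies

[.X/../O./..] X move#1: (0,0):+0/XX/../O./..*, (1,0):+0/.X/X./O./.., (1,1):+0/.X/.X/O./.., (2,1):+0/.X/../OX/.., (3,0):+0/.X/../O./X., (3,1):-1/.X/../O./.X
[XX/../O./..] O move#2: (1,0):+0/XX/O./O./..*, (1,1):+0/XX/.O/O./.., (2,1):+0/XX/../OO/.., (3,0):+0/XX/../O./O., (3,1):+0/XX/../O./.O
[XX/O./O./..] X move#3: (1,1):-1/XX/OX/O./.., (2,1):-1/XX/O./OX/.., (3,0):+0/XX/O./O./X.*, (3,1):-1/XX/O./O./.X
[XX/O./O./X.] O move#4: (1,1):+0/XX/OO/O./X.*, (2,1):+0/XX/O./OO/X., (3,1):+0/XX/O./O./XO
[XX/OO/O./X.] X move#5: (2,1):+0/XX/OO/OX/X.*, (3,1):+0/XX/OO/O./XX
[XX/OO/OX/X.] O move#6: (3,1):+0/XX/OO/OX/XO*
[XX/OO/OX/XO] end (terminal +0, X#7); searched .X/../O./.. to 6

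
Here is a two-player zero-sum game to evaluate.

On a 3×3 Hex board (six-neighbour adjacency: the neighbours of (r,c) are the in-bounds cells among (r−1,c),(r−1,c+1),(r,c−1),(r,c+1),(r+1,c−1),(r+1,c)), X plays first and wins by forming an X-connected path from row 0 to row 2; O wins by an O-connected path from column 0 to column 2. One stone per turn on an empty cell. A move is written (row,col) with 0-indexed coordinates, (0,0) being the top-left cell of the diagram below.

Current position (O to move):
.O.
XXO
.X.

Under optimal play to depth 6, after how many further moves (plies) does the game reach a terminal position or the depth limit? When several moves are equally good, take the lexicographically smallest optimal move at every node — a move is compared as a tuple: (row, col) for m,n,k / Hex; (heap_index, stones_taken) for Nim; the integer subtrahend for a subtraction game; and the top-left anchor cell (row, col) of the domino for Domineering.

PV length from [.O./XXO/.X.]: 2 plies

p1 O@[.O./XXO/.X.]: (0,0)[OO./XXO/.X.]-1* (0,2)[.OO/XXO/.X.]-1 (2,0)[.O./XXO/OX.]-1 (2,2)[.O./XXO/.XO]-1
p2 X@[OO./XXO/.X.]: (0,2)[OOX/XXO/.X.]+1* (2,0)[OO./XXO/XX.]-1 (2,2)[OO./XXO/.XX]-1
p3 O@[OOX/XXO/.X.] terminal -1; root [.O./XXO/.X.] d6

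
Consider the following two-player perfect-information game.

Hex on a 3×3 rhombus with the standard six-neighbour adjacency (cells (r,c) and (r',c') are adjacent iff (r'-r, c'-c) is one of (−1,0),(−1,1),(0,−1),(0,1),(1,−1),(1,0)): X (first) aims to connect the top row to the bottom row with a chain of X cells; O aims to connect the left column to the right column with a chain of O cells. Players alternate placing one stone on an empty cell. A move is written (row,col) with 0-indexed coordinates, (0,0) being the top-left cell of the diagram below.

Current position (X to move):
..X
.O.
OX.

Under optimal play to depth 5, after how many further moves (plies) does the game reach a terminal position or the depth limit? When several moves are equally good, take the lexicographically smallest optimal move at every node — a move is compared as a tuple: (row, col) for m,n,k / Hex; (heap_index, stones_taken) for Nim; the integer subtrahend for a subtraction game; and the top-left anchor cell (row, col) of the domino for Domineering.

p1 X@[..X/.O./OX.]: (0,0)[X.X/.O./OX.]-1 (0,1)[.XX/.O./OX.]-1 (1,0)[..X/XO./OX.]-1 (1,2)[..X/.OX/OX.]+1* (2,2)[..X/.O./OXX]-1
p2 O@[..X/.OX/OX.] terminal -1; root [..X/.O./OX.] d5

PV length from [..X/.O./OX.]: 1 ply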